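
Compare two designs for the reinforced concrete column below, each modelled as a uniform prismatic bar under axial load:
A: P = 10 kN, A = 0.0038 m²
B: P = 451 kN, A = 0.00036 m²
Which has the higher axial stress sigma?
Model: a uniform prismatic bar under axial load, so sigma = P / A (SI units).
  A: sigma = 10000 / 0.0038 = 2.632 × 10⁶ Pa = 2.632 MPa
  B: sigma = 451000 / 0.00036 = 1.253 × 10⁹ Pa = 1253 MPa
1253 MPa > 2.632 MPa, so B is larger.
Final answer: B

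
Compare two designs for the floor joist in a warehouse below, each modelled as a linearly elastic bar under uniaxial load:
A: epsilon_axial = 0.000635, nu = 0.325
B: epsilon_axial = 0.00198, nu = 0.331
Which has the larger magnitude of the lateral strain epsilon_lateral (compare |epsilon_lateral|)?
Model: a linearly elastic bar under uniaxial load, so epsilon_lateral = -nu·epsilon_axial (SI units).
  A: epsilon_lateral = -(0.325 × 0.000635) = -0.0002064
  B: epsilon_lateral = -(0.331 × 0.00198) = -0.0006554
|epsilon_lateral|: A = 0.0002064, B = 0.0006554, so B is larger in magnitude.
Final answer: B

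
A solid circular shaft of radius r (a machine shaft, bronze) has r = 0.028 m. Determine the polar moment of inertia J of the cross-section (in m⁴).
Model: a solid circular shaft of radius r, so J = (π·r^4) / 2.
Substitute:
  J = (π × 0.028^4) / 2
  J = 9.655 × 10⁻⁷ m⁴
Final answer: J = 9.655 × 10⁻⁷ m⁴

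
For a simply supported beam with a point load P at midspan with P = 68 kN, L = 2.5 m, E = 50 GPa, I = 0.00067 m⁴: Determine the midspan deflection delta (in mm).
Model: a simply supported beam with a point load P at midspan, so delta = (P·L^3) / (48·E·I).
Convert to SI units:
  P = 68 kN = 68000 N
  E = 50 GPa = 5 × 10¹⁰ Pa
Substitute:
  delta = (68000 × 2.5^3) / (48 × (5 × 10¹⁰) × 0.00067)
  delta = 0.0006608 m
Convert: delta = 0.0006608 m = 0.6608 mm
Final answer: delta = 0.6608 mm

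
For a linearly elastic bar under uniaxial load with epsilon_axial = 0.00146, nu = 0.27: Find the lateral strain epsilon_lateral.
Model: a linearly elastic bar under uniaxial load, so epsilon_lateral = -nu·epsilon_axial.
Substitute:
  epsilon_lateral = -(0.27 × 0.00146)
  epsilon_lateral = -0.0003942
Final answer: epsilon_lateral = -0.0003942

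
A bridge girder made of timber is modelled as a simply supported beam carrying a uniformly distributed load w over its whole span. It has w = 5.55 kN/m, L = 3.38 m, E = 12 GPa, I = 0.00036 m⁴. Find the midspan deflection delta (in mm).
Model: a simply supported beam carrying a uniformly distributed load w over its whole span, so delta = (5·w·L^4) / (384·E·I).
Convert to SI units:
  w = 5.55 kN/m = 5550 N/m
  E = 12 GPa = 1.2 × 10¹⁰ Pa
Substitute:
  delta = (5 × 5550 × 3.38^4) / (384 × (1.2 × 10¹⁰) × 0.00036)
  delta = 0.002183 m
Convert: delta = 0.002183 m = 2.183 mm
Final answer: delta = 2.183 mm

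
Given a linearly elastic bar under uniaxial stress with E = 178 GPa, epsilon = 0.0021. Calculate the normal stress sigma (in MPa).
Model: a linearly elastic bar under uniaxial stress, so sigma = E·epsilon.
Convert to SI units:
  E = 178 GPa = 1.78 × 10¹¹ Pa
Substitute:
  sigma = (1.78 × 10¹¹) × 0.0021
  sigma = 3.738 × 10⁸ Pa
Convert: sigma = 3.738 × 10⁸ Pa = 373.8 MPa
Final answer: sigma = 373.8 MPa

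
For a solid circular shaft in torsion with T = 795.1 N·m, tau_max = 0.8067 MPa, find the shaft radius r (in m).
Model: a solid circular shaft in torsion, so tau_max = (2·T) / (π·r^3).
Solve for r: r = ((2·T) / (π·tau_max))^(1/3).
Convert to SI units:
  tau_max = 0.8067 MPa = 806700 Pa
Substitute:
  r = ((2 × 795.1) / (π × 806700))^(1/3)
  r = 0.08561 m
Final answer: r = 0.08561 m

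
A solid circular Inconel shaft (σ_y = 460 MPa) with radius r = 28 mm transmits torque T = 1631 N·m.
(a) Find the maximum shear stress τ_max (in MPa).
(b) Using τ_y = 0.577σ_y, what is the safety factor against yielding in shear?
(a) For a solid circular shaft, τ_max = T·r/J with J = π·r^4/2, i.e. τ_max = 2·T / (π·r^3). Convert r = 28 mm = 0.028 m.
  τ_max = (2 × 1631) / (π × 0.028^3) = 4.73 × 10⁷ Pa = 47.3 MPa
(b) τ_y = 0.577 × 460 = 265.42 MPa
  SF = τ_y/τ_max = 265.42 / 47.3 = 5.611
Final answer: (a) τ_max = 47.3 MPa, (b) SF = 5.611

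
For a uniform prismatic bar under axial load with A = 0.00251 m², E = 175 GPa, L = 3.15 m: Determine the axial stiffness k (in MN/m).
Model: a uniform prismatic bar under axial load, so k = (A·E) / L.
Convert to SI units:
  E = 175 GPa = 1.75 × 10¹¹ Pa
Substitute:
  k = (0.00251 × (1.75 × 10¹¹)) / 3.15
  k = 1.394 × 10⁸ N/m
Convert: k = 1.394 × 10⁸ N/m = 139.4 MN/m
Final answer: k = 139.4 MN/m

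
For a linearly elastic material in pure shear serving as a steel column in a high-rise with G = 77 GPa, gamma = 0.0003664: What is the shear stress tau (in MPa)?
Model: a linearly elastic material in pure shear, so tau = G·gamma.
Convert to SI units:
  G = 77 GPa = 7.7 × 10¹⁰ Pa
Substitute:
  tau = (7.7 × 10¹⁰) × 0.0003664
  tau = 2.821 × 10⁷ Pa
Convert: tau = 2.821 × 10⁷ Pa = 28.21 MPa
Final answer: tau = 28.21 MPa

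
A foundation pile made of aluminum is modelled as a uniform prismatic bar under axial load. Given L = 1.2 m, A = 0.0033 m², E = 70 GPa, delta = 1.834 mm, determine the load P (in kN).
Model: a uniform prismatic bar under axial load, so delta = (P·L) / (A·E).
Solve for P: P = (delta·A·E) / L.
Convert to SI units:
  E = 70 GPa = 7 × 10¹⁰ Pa
  delta = 1.834 mm = 0.001834 m
Substitute:
  P = (0.001834 × 0.0033 × (7 × 10¹⁰)) / 1.2
  P = 353000 N
Convert: P = 353000 N = 353 kN
Final answer: P = 353 kN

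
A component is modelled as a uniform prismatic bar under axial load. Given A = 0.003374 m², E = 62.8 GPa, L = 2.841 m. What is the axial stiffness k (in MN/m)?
Model: a uniform prismatic bar under axial load, so k = (A·E) / L.
Convert to SI units:
  E = 62.8 GPa = 6.28 × 10¹⁰ Pa
Substitute:
  k = (0.003374 × (6.28 × 10¹⁰)) / 2.841
  k = 7.458 × 10⁷ N/m
Convert: k = 7.458 × 10⁷ N/m = 74.58 MN/m
Final answer: k = 74.58 MN/m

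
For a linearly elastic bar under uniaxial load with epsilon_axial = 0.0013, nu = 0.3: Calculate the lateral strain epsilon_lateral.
Model: a linearly elastic bar under uniaxial load, so epsilon_lateral = -nu·epsilon_axial.
Substitute:
  epsilon_lateral = -(0.3 × 0.0013)
  epsilon_lateral = -0.00039
Final answer: epsilon_lateral = -0.00039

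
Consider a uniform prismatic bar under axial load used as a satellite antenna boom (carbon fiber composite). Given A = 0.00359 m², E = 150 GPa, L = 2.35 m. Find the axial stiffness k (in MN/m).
Model: a uniform prismatic bar under axial load, so k = (A·E) / L.
Convert to SI units:
  E = 150 GPa = 1.5 × 10¹¹ Pa
Substitute:
  k = (0.00359 × (1.5 × 10¹¹)) / 2.35
  k = 2.291 × 10⁸ N/m
Convert: k = 2.291 × 10⁸ N/m = 229.1 MN/m
Final answer: k = 229.1 MN/m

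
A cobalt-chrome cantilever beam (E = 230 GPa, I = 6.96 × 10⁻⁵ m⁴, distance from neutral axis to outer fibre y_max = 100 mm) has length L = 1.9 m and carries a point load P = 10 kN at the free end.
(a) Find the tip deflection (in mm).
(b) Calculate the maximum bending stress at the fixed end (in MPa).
(a) Tip deflection of a cantilever with an end point load: δ = P·L^3 / (3·E·I). Convert P = 10 kN = 10000 N, E = 230 GPa = 2.3 × 10¹¹ Pa.
  δ = (10000 × 1.9^3) / (3 × (2.3 × 10¹¹) × (6.96 × 10⁻⁵)) = 0.001428 m = 1.428 mm
(b) Maximum bending moment at the fixed end: M = P·L = 10000 × 1.9 = 19000 N·m. Convert y_max = 100 mm = 0.1 m.
  σ = M·y_max / I = (19000 × 0.1) / (6.96 × 10⁻⁵) = 2.73 × 10⁷ Pa = 27.3 MPa
Final answer: (a) δ = 1.428 mm, (b) σ = 27.3 MPa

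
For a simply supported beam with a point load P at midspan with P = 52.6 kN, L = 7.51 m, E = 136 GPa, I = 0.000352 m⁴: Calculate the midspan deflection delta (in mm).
Model: a simply supported beam with a point load P at midspan, so delta = (P·L^3) / (48·E·I).
Convert to SI units:
  P = 52.6 kN = 52600 N
  E = 136 GPa = 1.36 × 10¹¹ Pa
Substitute:
  delta = (52600 × 7.51^3) / (48 × (1.36 × 10¹¹) × 0.000352)
  delta = 0.009696 m
Convert: delta = 0.009696 m = 9.696 mm
Final answer: delta = 9.696 mm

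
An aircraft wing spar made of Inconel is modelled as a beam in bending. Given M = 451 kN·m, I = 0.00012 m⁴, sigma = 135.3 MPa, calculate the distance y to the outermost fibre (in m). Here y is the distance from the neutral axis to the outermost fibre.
Model: a beam in bending, so sigma = (M·y) / I.
Solve for y: y = (sigma·I) / M.
Convert to SI units:
  M = 451 kN·m = 451000 N·m
  sigma = 135.3 MPa = 1.353 × 10⁸ Pa
Substitute:
  y = ((1.353 × 10⁸) × 0.00012) / 451000
  y = 0.036 m
Final answer: y = 0.036 m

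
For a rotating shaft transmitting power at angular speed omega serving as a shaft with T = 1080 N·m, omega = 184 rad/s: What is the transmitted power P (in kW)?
Model: a rotating shaft transmitting power at angular speed omega, so P = T·omega.
Substitute:
  P = 1080 × 184
  P = 198700 W
Convert: P = 198700 W = 198.7 kW
Final answer: P = 198.7 kW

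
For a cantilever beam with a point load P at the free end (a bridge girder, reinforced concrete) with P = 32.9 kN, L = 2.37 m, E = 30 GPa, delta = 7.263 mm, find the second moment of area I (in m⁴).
Model: a cantilever beam with a point load P at the free end, so delta = (P·L^3) / (3·E·I).
Solve for I: I = (P·L^3) / (3·delta·E).
Convert to SI units:
  P = 32.9 kN = 32900 N
  E = 30 GPa = 3 × 10¹⁰ Pa
  delta = 7.263 mm = 0.007263 m
Substitute:
  I = (32900 × 2.37^3) / (3 × 0.007263 × (3 × 10¹⁰))
  I = 0.00067 m⁴
Final answer: I = 0.00067 m⁴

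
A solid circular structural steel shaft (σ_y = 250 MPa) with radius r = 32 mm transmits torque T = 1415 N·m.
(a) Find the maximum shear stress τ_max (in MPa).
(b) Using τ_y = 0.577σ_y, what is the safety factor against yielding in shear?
(a) For a solid circular shaft, τ_max = T·r/J with J = π·r^4/2, i.e. τ_max = 2·T / (π·r^3). Convert r = 32 mm = 0.032 m.
  τ_max = (2 × 1415) / (π × 0.032^3) = 2.749 × 10⁷ Pa = 27.49 MPa
(b) τ_y = 0.577 × 250 = 144.25 MPa
  SF = τ_y/τ_max = 144.25 / 27.49 = 5.247
Final answer: (a) τ_max = 27.49 MPa, (b) SF = 5.247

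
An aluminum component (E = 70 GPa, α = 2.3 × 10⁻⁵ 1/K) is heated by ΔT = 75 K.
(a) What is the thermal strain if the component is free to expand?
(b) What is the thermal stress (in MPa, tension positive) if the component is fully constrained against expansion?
(a) Free thermal strain ε_th = α·ΔT = (2.3 × 10⁻⁵) × 75 = 0.001725
(b) Fully constrained, the expansion is suppressed, so σ = -E·α·ΔT. Convert E = 70 GPa = 7 × 10¹⁰ Pa.
  σ = -(7 × 10¹⁰) × (2.3 × 10⁻⁵) × 75 = -1.208 × 10⁸ Pa = -120.8 MPa (compressive)
Final answer: (a) ε_th = 0.001725, (b) σ = -120.8 MPa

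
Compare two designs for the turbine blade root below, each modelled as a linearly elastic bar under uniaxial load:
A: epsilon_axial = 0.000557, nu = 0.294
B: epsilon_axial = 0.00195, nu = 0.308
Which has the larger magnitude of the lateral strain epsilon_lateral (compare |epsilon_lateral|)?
Model: a linearly elastic bar under uniaxial load, so epsilon_lateral = -nu·epsilon_axial (SI units).
  A: epsilon_lateral = -(0.294 × 0.000557) = -0.0001638
  B: epsilon_lateral = -(0.308 × 0.00195) = -0.0006006
|epsilon_lateral|: A = 0.0001638, B = 0.0006006, so B is larger in magnitude.
Final answer: B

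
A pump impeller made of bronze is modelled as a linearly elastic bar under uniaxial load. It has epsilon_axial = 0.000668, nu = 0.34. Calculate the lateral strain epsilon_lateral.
Model: a linearly elastic bar under uniaxial load, so epsilon_lateral = -nu·epsilon_axial.
Substitute:
  epsilon_lateral = -(0.34 × 0.000668)
  epsilon_lateral = -0.0002271
Final answer: epsilon_lateral = -0.0002271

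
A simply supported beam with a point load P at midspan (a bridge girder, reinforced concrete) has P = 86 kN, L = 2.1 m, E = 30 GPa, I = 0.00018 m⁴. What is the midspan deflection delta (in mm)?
Model: a simply supported beam with a point load P at midspan, so delta = (P·L^3) / (48·E·I).
Convert to SI units:
  P = 86 kN = 86000 N
  E = 30 GPa = 3 × 10¹⁰ Pa
Substitute:
  delta = (86000 × 2.1^3) / (48 × (3 × 10¹⁰) × 0.00018)
  delta = 0.003073 m
Convert: delta = 0.003073 m = 3.073 mm
Final answer: delta = 3.073 mm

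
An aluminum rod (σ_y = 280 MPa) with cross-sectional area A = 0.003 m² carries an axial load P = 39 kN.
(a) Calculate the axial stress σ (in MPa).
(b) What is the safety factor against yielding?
(a) Axial stress σ = P/A. Convert P = 39 kN = 39000 N.
  σ = 39000 / 0.003 = 1.3 × 10⁷ Pa = 13 MPa
(b) Safety factor SF = σ_y/σ = 280 / 13 = 21.54
Final answer: (a) σ = 13 MPa, (b) SF = 21.54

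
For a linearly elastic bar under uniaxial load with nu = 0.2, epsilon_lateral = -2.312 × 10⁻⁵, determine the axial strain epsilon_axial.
Model: a linearly elastic bar under uniaxial load, so epsilon_lateral = -nu·epsilon_axial.
Solve for epsilon_axial: epsilon_axial = -epsilon_lateral / nu.
Substitute:
  epsilon_axial = -(-2.312 × 10⁻⁵) / 0.2
  epsilon_axial = 0.0001156
Final answer: epsilon_axial = 0.0001156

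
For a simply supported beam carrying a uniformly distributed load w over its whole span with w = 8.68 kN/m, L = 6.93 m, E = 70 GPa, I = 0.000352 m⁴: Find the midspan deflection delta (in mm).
Model: a simply supported beam carrying a uniformly distributed load w over its whole span, so delta = (5·w·L^4) / (384·E·I).
Convert to SI units:
  w = 8.68 kN/m = 8680 N/m
  E = 70 GPa = 7 × 10¹⁰ Pa
Substitute:
  delta = (5 × 8680 × 6.93^4) / (384 × (7 × 10¹⁰) × 0.000352)
  delta = 0.01058 m
Convert: delta = 0.01058 m = 10.58 mm
Final answer: delta = 10.58 mm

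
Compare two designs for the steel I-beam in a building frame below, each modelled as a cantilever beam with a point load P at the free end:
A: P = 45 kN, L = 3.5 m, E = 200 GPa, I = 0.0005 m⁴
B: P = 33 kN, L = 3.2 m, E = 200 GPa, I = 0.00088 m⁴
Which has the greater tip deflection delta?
Model: a cantilever beam with a point load P at the free end, so delta = (P·L^3) / (3·E·I) (SI units).
  A: delta = (45000 × 3.5^3) / (3 × (2 × 10¹¹) × 0.0005) = 0.006431 m = 6.431 mm
  B: delta = (33000 × 3.2^3) / (3 × (2 × 10¹¹) × 0.00088) = 0.002048 m = 2.048 mm
6.431 mm > 2.048 mm, so A is larger.
Final answer: A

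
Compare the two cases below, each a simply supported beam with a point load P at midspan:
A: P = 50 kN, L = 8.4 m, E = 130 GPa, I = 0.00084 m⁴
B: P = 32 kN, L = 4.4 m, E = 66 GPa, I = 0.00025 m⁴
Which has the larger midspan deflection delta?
Model: a simply supported beam with a point load P at midspan, so delta = (P·L^3) / (48·E·I) (SI units).
  A: delta = (50000 × 8.4^3) / (48 × (1.3 × 10¹¹) × 0.00084) = 0.005654 m = 5.654 mm
  B: delta = (32000 × 4.4^3) / (48 × (6.6 × 10¹⁰) × 0.00025) = 0.003442 m = 3.442 mm
5.654 mm > 3.442 mm, so A is larger.
Final answer: A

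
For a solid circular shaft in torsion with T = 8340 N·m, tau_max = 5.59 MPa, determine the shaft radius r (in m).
Model: a solid circular shaft in torsion, so tau_max = (2·T) / (π·r^3).
Solve for r: r = ((2·T) / (π·tau_max))^(1/3).
Convert to SI units:
  tau_max = 5.59 MPa = 5.59 × 10⁶ Pa
Substitute:
  r = ((2 × 8340) / (π × (5.59 × 10⁶)))^(1/3)
  r = 0.0983 m
Final answer: r = 0.0983 m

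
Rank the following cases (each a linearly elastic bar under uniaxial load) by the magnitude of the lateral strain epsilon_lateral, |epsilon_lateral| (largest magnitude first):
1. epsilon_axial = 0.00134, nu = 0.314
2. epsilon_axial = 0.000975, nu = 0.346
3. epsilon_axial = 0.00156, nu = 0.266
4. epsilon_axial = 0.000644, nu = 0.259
Model: a linearly elastic bar under uniaxial load, so epsilon_lateral = -nu·epsilon_axial (SI units).
  Case 1: epsilon_lateral = -(0.314 × 0.00134) = -0.0004208
  Case 2: epsilon_lateral = -(0.346 × 0.000975) = -0.0003373
  Case 3: epsilon_lateral = -(0.266 × 0.00156) = -0.000415
  Case 4: epsilon_lateral = -(0.259 × 0.000644) = -0.0001668
Ordering by |epsilon_lateral|: 0.0004208 (case 1) > 0.000415 (case 3) > 0.0003373 (case 2) > 0.0001668 (case 4)
Final answer: 1, 3, 2, 4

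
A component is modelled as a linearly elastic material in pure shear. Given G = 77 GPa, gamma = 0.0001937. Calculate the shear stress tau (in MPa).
Model: a linearly elastic material in pure shear, so tau = G·gamma.
Convert to SI units:
  G = 77 GPa = 7.7 × 10¹⁰ Pa
Substitute:
  tau = (7.7 × 10¹⁰) × 0.0001937
  tau = 1.491 × 10⁷ Pa
Convert: tau = 1.491 × 10⁷ Pa = 14.91 MPa
Final answer: tau = 14.91 MPa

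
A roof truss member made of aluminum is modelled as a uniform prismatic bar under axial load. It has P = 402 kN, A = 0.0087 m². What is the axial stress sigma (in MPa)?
Model: a uniform prismatic bar under axial load, so sigma = P / A.
Convert to SI units:
  P = 402 kN = 402000 N
Substitute:
  sigma = 402000 / 0.0087
  sigma = 4.621 × 10⁷ Pa
Convert: sigma = 4.621 × 10⁷ Pa = 46.21 MPa
Final answer: sigma = 46.21 MPa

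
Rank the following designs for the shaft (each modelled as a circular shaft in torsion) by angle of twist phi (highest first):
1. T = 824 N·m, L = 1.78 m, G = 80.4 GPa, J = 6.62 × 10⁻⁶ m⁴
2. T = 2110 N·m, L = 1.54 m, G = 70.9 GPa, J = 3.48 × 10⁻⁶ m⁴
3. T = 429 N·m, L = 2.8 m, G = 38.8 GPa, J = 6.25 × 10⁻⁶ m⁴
Model: a circular shaft in torsion, so phi = (T·L) / (G·J) (SI units).
  Case 1: phi = (824 × 1.78) / ((8.04 × 10¹⁰) × (6.62 × 10⁻⁶)) = 0.002756 rad = 0.1579°
  Case 2: phi = (2110 × 1.54) / ((7.09 × 10¹⁰) × (3.48 × 10⁻⁶)) = 0.01317 rad = 0.7546°
  Case 3: phi = (429 × 2.8) / ((3.88 × 10¹⁰) × (6.25 × 10⁻⁶)) = 0.004953 rad = 0.2838°
Ordering: 0.7546° (case 2) > 0.2838° (case 3) > 0.1579° (case 1)
Final answer: 2, 3, 1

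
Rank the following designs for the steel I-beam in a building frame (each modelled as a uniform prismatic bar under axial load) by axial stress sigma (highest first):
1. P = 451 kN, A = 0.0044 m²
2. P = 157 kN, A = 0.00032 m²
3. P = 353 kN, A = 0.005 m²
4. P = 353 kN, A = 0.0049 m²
Model: a uniform prismatic bar under axial load, so sigma = P / A (SI units).
  Case 1: sigma = 451000 / 0.0044 = 1.025 × 10⁸ Pa = 102.5 MPa
  Case 2: sigma = 157000 / 0.00032 = 4.906 × 10⁸ Pa = 490.6 MPa
  Case 3: sigma = 353000 / 0.005 = 7.06 × 10⁷ Pa = 70.6 MPa
  Case 4: sigma = 353000 / 0.0049 = 7.204 × 10⁷ Pa = 72.04 MPa
Ordering: 490.6 MPa (case 2) > 102.5 MPa (case 1) > 72.04 MPa (case 4) > 70.6 MPa (case 3)
Final answer: 2, 1, 4, 3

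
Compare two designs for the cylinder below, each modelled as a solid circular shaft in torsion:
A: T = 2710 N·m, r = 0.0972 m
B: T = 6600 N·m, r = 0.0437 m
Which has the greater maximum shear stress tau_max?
Model: a solid circular shaft in torsion, so tau_max = (2·T) / (π·r^3) (SI units).
  A: tau_max = (2 × 2710) / (π × 0.0972^3) = 1.879 × 10⁶ Pa = 1.879 MPa
  B: tau_max = (2 × 6600) / (π × 0.0437^3) = 5.035 × 10⁷ Pa = 50.35 MPa
50.35 MPa > 1.879 MPa, so B is larger.
Final answer: B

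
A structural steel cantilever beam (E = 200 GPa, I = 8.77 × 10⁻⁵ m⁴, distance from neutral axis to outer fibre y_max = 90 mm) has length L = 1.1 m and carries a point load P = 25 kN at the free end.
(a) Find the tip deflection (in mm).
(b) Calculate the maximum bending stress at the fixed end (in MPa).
(a) Tip deflection of a cantilever with an end point load: δ = P·L^3 / (3·E·I). Convert P = 25 kN = 25000 N, E = 200 GPa = 2 × 10¹¹ Pa.
  δ = (25000 × 1.1^3) / (3 × (2 × 10¹¹) × (8.77 × 10⁻⁵)) = 0.0006324 m = 0.6324 mm
(b) Maximum bending moment at the fixed end: M = P·L = 25000 × 1.1 = 27500 N·m. Convert y_max = 90 mm = 0.09 m.
  σ = M·y_max / I = (27500 × 0.09) / (8.77 × 10⁻⁵) = 2.822 × 10⁷ Pa = 28.22 MPa
Final answer: (a) δ = 0.6324 mm, (b) σ = 28.22 MPa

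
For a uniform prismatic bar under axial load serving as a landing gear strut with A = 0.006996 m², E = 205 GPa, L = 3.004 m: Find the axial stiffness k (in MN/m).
Model: a uniform prismatic bar under axial load, so k = (A·E) / L.
Convert to SI units:
  E = 205 GPa = 2.05 × 10¹¹ Pa
Substitute:
  k = (0.006996 × (2.05 × 10¹¹)) / 3.004
  k = 4.774 × 10⁸ N/m
Convert: k = 4.774 × 10⁸ N/m = 477.4 MN/m
Final answer: k = 477.4 MN/m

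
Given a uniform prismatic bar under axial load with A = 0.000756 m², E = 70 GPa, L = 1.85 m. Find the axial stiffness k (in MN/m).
Model: a uniform prismatic bar under axial load, so k = (A·E) / L.
Convert to SI units:
  E = 70 GPa = 7 × 10¹⁰ Pa
Substitute:
  k = (0.000756 × (7 × 10¹⁰)) / 1.85
  k = 2.861 × 10⁷ N/m
Convert: k = 2.861 × 10⁷ N/m = 28.61 MN/m
Final answer: k = 28.61 MN/m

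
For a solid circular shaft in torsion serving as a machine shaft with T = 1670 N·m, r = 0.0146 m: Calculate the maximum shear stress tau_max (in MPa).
Model: a solid circular shaft in torsion, so tau_max = (2·T) / (π·r^3).
Substitute:
  tau_max = (2 × 1670) / (π × 0.0146^3)
  tau_max = 3.416 × 10⁸ Pa
Convert: tau_max = 3.416 × 10⁸ Pa = 341.6 MPa
Final answer: tau_max = 341.6 MPa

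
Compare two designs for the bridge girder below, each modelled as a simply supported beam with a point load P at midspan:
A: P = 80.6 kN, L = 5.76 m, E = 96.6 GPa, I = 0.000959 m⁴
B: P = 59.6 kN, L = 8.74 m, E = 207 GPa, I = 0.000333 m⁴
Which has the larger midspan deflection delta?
Model: a simply supported beam with a point load P at midspan, so delta = (P·L^3) / (48·E·I) (SI units).
  A: delta = (80600 × 5.76^3) / (48 × (9.66 × 10¹⁰) × 0.000959) = 0.003464 m = 3.464 mm
  B: delta = (59600 × 8.74^3) / (48 × (2.07 × 10¹¹) × 0.000333) = 0.01203 m = 12.03 mm
12.03 mm > 3.464 mm, so B is larger.
Final answer: B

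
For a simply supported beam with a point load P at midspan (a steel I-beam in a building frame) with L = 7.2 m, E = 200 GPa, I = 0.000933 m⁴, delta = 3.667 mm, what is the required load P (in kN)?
Model: a simply supported beam with a point load P at midspan, so delta = (P·L^3) / (48·E·I).
Solve for P: P = (48·delta·E·I) / L^3.
Convert to SI units:
  E = 200 GPa = 2 × 10¹¹ Pa
  delta = 3.667 mm = 0.003667 m
Substitute:
  P = (48 × 0.003667 × (2 × 10¹¹) × 0.000933) / 7.2^3
  P = 88000 N
Convert: P = 88000 N = 88 kN
Final answer: P = 88 kN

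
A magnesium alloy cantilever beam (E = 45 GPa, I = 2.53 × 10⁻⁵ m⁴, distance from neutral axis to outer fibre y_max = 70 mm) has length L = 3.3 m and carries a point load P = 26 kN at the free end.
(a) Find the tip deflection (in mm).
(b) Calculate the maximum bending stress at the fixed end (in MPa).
(a) Tip deflection of a cantilever with an end point load: δ = P·L^3 / (3·E·I). Convert P = 26 kN = 26000 N, E = 45 GPa = 4.5 × 10¹⁰ Pa.
  δ = (26000 × 3.3^3) / (3 × (4.5 × 10¹⁰) × (2.53 × 10⁻⁵)) = 0.2736 m = 273.6 mm
(b) Maximum bending moment at the fixed end: M = P·L = 26000 × 3.3 = 85800 N·m. Convert y_max = 70 mm = 0.07 m.
  σ = M·y_max / I = (85800 × 0.07) / (2.53 × 10⁻⁵) = 2.374 × 10⁸ Pa = 237.4 MPa
Final answer: (a) δ = 273.6 mm, (b) σ = 237.4 MPa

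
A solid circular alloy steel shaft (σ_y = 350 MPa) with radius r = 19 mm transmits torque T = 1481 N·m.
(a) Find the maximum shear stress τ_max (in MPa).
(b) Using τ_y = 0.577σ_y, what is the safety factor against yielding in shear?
(a) For a solid circular shaft, τ_max = T·r/J with J = π·r^4/2, i.e. τ_max = 2·T / (π·r^3). Convert r = 19 mm = 0.019 m.
  τ_max = (2 × 1481) / (π × 0.019^3) = 1.375 × 10⁸ Pa = 137.5 MPa
(b) τ_y = 0.577 × 350 = 201.95 MPa
  SF = τ_y/τ_max = 201.95 / 137.5 = 1.469
Final answer: (a) τ_max = 137.5 MPa, (b) SF = 1.469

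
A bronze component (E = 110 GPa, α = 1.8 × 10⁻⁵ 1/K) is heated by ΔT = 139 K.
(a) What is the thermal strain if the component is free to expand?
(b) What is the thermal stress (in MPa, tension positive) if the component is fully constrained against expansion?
(a) Free thermal strain ε_th = α·ΔT = (1.8 × 10⁻⁵) × 139 = 0.002502
(b) Fully constrained, the expansion is suppressed, so σ = -E·α·ΔT. Convert E = 110 GPa = 1.1 × 10¹¹ Pa.
  σ = -(1.1 × 10¹¹) × (1.8 × 10⁻⁵) × 139 = -2.752 × 10⁸ Pa = -275.2 MPa (compressive)
Final answer: (a) ε_th = 0.002502, (b) σ = -275.2 MPa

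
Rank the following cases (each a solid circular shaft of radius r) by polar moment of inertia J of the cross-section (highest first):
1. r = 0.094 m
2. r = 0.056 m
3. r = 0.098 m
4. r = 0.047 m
Model: a solid circular shaft of radius r, so J = (π·r^4) / 2 (SI units).
  Case 1: J = (π × 0.094^4) / 2 = 0.0001226 m⁴
  Case 2: J = (π × 0.056^4) / 2 = 1.545 × 10⁻⁵ m⁴
  Case 3: J = (π × 0.098^4) / 2 = 0.0001449 m⁴
  Case 4: J = (π × 0.047^4) / 2 = 7.665 × 10⁻⁶ m⁴
Ordering: 0.0001449 m⁴ (case 3) > 0.0001226 m⁴ (case 1) > 1.545 × 10⁻⁵ m⁴ (case 2) > 7.665 × 10⁻⁶ m⁴ (case 4)
Final answer: 3, 1, 2, 4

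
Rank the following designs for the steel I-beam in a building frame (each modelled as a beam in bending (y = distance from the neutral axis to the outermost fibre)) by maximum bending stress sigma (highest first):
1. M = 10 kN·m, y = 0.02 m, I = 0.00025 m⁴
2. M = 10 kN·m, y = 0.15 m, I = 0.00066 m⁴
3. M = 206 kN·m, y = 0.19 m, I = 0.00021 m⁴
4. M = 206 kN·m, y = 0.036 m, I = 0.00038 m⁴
Model: a beam in bending (y = distance from the neutral axis to the outermost fibre), so sigma = (M·y) / I (SI units).
  Case 1: sigma = (10000 × 0.02) / 0.00025 = 800000 Pa = 0.8 MPa
  Case 2: sigma = (10000 × 0.15) / 0.00066 = 2.273 × 10⁶ Pa = 2.273 MPa
  Case 3: sigma = (206000 × 0.19) / 0.00021 = 1.864 × 10⁸ Pa = 186.4 MPa
  Case 4: sigma = (206000 × 0.036) / 0.00038 = 1.952 × 10⁷ Pa = 19.52 MPa
Ordering: 186.4 MPa (case 3) > 19.52 MPa (case 4) > 2.273 MPa (case 2) > 0.8 MPa (case 1)
Final answer: 3, 4, 2, 1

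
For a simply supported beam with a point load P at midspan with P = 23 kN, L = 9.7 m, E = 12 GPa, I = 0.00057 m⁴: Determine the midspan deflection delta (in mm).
Model: a simply supported beam with a point load P at midspan, so delta = (P·L^3) / (48·E·I).
Convert to SI units:
  P = 23 kN = 23000 N
  E = 12 GPa = 1.2 × 10¹⁰ Pa
Substitute:
  delta = (23000 × 9.7^3) / (48 × (1.2 × 10¹⁰) × 0.00057)
  delta = 0.06394 m
Convert: delta = 0.06394 m = 63.94 mm
Final answer: delta = 63.94 mm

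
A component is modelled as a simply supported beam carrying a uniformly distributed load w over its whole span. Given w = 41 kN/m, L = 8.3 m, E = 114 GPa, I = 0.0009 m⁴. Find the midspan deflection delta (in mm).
Model: a simply supported beam carrying a uniformly distributed load w over its whole span, so delta = (5·w·L^4) / (384·E·I).
Convert to SI units:
  w = 41 kN/m = 41000 N/m
  E = 114 GPa = 1.14 × 10¹¹ Pa
Substitute:
  delta = (5 × 41000 × 8.3^4) / (384 × (1.14 × 10¹¹) × 0.0009)
  delta = 0.02469 m
Convert: delta = 0.02469 m = 24.69 mm
Final answer: delta = 24.69 mm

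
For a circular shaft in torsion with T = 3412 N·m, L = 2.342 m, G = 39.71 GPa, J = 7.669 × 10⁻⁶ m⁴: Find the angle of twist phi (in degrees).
Model: a circular shaft in torsion, so phi = (T·L) / (G·J).
Convert to SI units:
  G = 39.71 GPa = 3.971 × 10¹⁰ Pa
Substitute:
  phi = (3412 × 2.342) / ((3.971 × 10¹⁰) × (7.669 × 10⁻⁶))
  phi = 0.02624 rad
Convert to degrees: phi = 0.02624 × 180/π = 1.503°
Final answer: phi = 1.503°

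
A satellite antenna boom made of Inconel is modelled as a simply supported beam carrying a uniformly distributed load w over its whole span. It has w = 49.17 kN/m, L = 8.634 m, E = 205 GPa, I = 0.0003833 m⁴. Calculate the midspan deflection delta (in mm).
Model: a simply supported beam carrying a uniformly distributed load w over its whole span, so delta = (5·w·L^4) / (384·E·I).
Convert to SI units:
  w = 49.17 kN/m = 49170 N/m
  E = 205 GPa = 2.05 × 10¹¹ Pa
Substitute:
  delta = (5 × 49170 × 8.634^4) / (384 × (2.05 × 10¹¹) × 0.0003833)
  delta = 0.04528 m
Convert: delta = 0.04528 m = 45.28 mm
Final answer: delta = 45.28 mm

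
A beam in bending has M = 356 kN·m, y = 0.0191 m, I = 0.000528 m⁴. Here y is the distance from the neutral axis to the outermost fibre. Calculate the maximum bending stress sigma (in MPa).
Model: a beam in bending, so sigma = (M·y) / I.
Convert to SI units:
  M = 356 kN·m = 356000 N·m
Substitute:
  sigma = (356000 × 0.0191) / 0.000528
  sigma = 1.288 × 10⁷ Pa
Convert: sigma = 1.288 × 10⁷ Pa = 12.88 MPa
Final answer: sigma = 12.88 MPa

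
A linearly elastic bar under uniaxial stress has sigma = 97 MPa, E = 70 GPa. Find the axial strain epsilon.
Model: a linearly elastic bar under uniaxial stress, so epsilon = sigma / E.
Convert to SI units:
  sigma = 97 MPa = 9.7 × 10⁷ Pa
  E = 70 GPa = 7 × 10¹⁰ Pa
Substitute:
  epsilon = (9.7 × 10⁷) / (7 × 10¹⁰)
  epsilon = 0.001386
Final answer: epsilon = 0.001386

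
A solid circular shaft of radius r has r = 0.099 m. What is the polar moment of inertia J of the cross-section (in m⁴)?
Model: a solid circular shaft of radius r, so J = (π·r^4) / 2.
Substitute:
  J = (π × 0.099^4) / 2
  J = 0.0001509 m⁴
Final answer: J = 0.0001509 m⁴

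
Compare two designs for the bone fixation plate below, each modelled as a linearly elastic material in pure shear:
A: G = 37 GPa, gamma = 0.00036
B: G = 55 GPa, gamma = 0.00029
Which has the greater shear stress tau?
Model: a linearly elastic material in pure shear, so tau = G·gamma (SI units).
  A: tau = (3.7 × 10¹⁰) × 0.00036 = 1.332 × 10⁷ Pa = 13.32 MPa
  B: tau = (5.5 × 10¹⁰) × 0.00029 = 1.595 × 10⁷ Pa = 15.95 MPa
15.95 MPa > 13.32 MPa, so B is larger.
Final answer: B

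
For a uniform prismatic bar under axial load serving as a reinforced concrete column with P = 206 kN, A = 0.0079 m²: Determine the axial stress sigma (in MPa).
Model: a uniform prismatic bar under axial load, so sigma = P / A.
Convert to SI units:
  P = 206 kN = 206000 N
Substitute:
  sigma = 206000 / 0.0079
  sigma = 2.608 × 10⁷ Pa
Convert: sigma = 2.608 × 10⁷ Pa = 26.08 MPa
Final answer: sigma = 26.08 MPa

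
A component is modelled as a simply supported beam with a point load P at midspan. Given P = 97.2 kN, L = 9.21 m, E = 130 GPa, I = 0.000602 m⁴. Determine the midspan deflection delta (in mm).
Model: a simply supported beam with a point load P at midspan, so delta = (P·L^3) / (48·E·I).
Convert to SI units:
  P = 97.2 kN = 97200 N
  E = 130 GPa = 1.3 × 10¹¹ Pa
Substitute:
  delta = (97200 × 9.21^3) / (48 × (1.3 × 10¹¹) × 0.000602)
  delta = 0.02021 m
Convert: delta = 0.02021 m = 20.21 mm
Final answer: delta = 20.21 mm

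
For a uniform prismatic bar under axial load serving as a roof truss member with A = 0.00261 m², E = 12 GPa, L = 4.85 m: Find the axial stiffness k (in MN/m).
Model: a uniform prismatic bar under axial load, so k = (A·E) / L.
Convert to SI units:
  E = 12 GPa = 1.2 × 10¹⁰ Pa
Substitute:
  k = (0.00261 × (1.2 × 10¹⁰)) / 4.85
  k = 6.458 × 10⁶ N/m
Convert: k = 6.458 × 10⁶ N/m = 6.458 MN/m
Final answer: k = 6.458 MN/m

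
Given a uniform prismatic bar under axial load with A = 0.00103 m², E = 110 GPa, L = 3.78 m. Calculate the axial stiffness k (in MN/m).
Model: a uniform prismatic bar under axial load, so k = (A·E) / L.
Convert to SI units:
  E = 110 GPa = 1.1 × 10¹¹ Pa
Substitute:
  k = (0.00103 × (1.1 × 10¹¹)) / 3.78
  k = 2.997 × 10⁷ N/m
Convert: k = 2.997 × 10⁷ N/m = 29.97 MN/m
Final answer: k = 29.97 MN/m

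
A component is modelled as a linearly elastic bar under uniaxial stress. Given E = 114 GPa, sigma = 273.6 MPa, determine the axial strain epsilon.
Model: a linearly elastic bar under uniaxial stress, so sigma = E·epsilon.
Solve for epsilon: epsilon = sigma / E.
Convert to SI units:
  E = 114 GPa = 1.14 × 10¹¹ Pa
  sigma = 273.6 MPa = 2.736 × 10⁸ Pa
Substitute:
  epsilon = (2.736 × 10⁸) / (1.14 × 10¹¹)
  epsilon = 0.0024
Final answer: epsilon = 0.0024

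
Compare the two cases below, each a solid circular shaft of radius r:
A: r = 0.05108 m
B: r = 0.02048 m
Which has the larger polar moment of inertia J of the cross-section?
Model: a solid circular shaft of radius r, so J = (π·r^4) / 2 (SI units).
  A: J = (π × 0.05108^4) / 2 = 1.069 × 10⁻⁵ m⁴
  B: J = (π × 0.02048^4) / 2 = 2.763 × 10⁻⁷ m⁴
1.069 × 10⁻⁵ m⁴ > 2.763 × 10⁻⁷ m⁴, so A is larger.
Final answer: A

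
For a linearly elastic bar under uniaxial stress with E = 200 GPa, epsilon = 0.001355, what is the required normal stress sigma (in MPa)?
Model: a linearly elastic bar under uniaxial stress, so epsilon = sigma / E.
Solve for sigma: sigma = epsilon·E.
Convert to SI units:
  E = 200 GPa = 2 × 10¹¹ Pa
Substitute:
  sigma = 0.001355 × (2 × 10¹¹)
  sigma = 2.71 × 10⁸ Pa
Convert: sigma = 2.71 × 10⁸ Pa = 271 MPa
Final answer: sigma = 271 MPa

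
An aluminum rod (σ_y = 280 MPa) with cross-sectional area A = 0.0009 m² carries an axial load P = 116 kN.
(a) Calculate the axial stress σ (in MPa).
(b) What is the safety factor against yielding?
(a) Axial stress σ = P/A. Convert P = 116 kN = 116000 N.
  σ = 116000 / 0.0009 = 1.289 × 10⁸ Pa = 128.9 MPa
(b) Safety factor SF = σ_y/σ = 280 / 128.9 = 2.172
Final answer: (a) σ = 128.9 MPa, (b) SF = 2.172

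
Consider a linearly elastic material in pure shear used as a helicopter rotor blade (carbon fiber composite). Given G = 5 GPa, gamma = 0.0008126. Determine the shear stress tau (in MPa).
Model: a linearly elastic material in pure shear, so tau = G·gamma.
Convert to SI units:
  G = 5 GPa = 5 × 10⁹ Pa
Substitute:
  tau = (5 × 10⁹) × 0.0008126
  tau = 4.063 × 10⁶ Pa
Convert: tau = 4.063 × 10⁶ Pa = 4.063 MPa
Final answer: tau = 4.063 MPa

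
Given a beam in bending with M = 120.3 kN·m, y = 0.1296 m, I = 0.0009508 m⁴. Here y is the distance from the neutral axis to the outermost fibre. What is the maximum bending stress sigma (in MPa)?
Model: a beam in bending, so sigma = (M·y) / I.
Convert to SI units:
  M = 120.3 kN·m = 120300 N·m
Substitute:
  sigma = (120300 × 0.1296) / 0.0009508
  sigma = 1.64 × 10⁷ Pa
Convert: sigma = 1.64 × 10⁷ Pa = 16.4 MPa
Final answer: sigma = 16.4 MPa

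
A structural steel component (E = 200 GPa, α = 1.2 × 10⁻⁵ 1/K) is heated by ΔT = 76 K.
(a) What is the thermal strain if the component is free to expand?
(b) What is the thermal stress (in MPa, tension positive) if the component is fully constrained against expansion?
(a) Free thermal strain ε_th = α·ΔT = (1.2 × 10⁻⁵) × 76 = 0.000912
(b) Fully constrained, the expansion is suppressed, so σ = -E·α·ΔT. Convert E = 200 GPa = 2 × 10¹¹ Pa.
  σ = -(2 × 10¹¹) × (1.2 × 10⁻⁵) × 76 = -1.824 × 10⁸ Pa = -182.4 MPa (compressive)
Final answer: (a) ε_th = 0.000912, (b) σ = -182.4 MPa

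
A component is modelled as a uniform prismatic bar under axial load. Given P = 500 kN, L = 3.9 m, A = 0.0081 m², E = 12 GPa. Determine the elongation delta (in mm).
Model: a uniform prismatic bar under axial load, so delta = (P·L) / (A·E).
Convert to SI units:
  P = 500 kN = 500000 N
  E = 12 GPa = 1.2 × 10¹⁰ Pa
Substitute:
  delta = (500000 × 3.9) / (0.0081 × (1.2 × 10¹⁰))
  delta = 0.02006 m
Convert: delta = 0.02006 m = 20.06 mm
Final answer: delta = 20.06 mm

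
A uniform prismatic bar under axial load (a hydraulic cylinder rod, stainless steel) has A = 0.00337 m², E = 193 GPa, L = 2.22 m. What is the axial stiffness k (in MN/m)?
Model: a uniform prismatic bar under axial load, so k = (A·E) / L.
Convert to SI units:
  E = 193 GPa = 1.93 × 10¹¹ Pa
Substitute:
  k = (0.00337 × (1.93 × 10¹¹)) / 2.22
  k = 2.93 × 10⁸ N/m
Convert: k = 2.93 × 10⁸ N/m = 293 MN/m
Final answer: k = 293 MN/m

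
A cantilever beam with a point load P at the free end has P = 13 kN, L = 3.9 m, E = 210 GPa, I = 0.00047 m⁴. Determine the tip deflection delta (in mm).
Model: a cantilever beam with a point load P at the free end, so delta = (P·L^3) / (3·E·I).
Convert to SI units:
  P = 13 kN = 13000 N
  E = 210 GPa = 2.1 × 10¹¹ Pa
Substitute:
  delta = (13000 × 3.9^3) / (3 × (2.1 × 10¹¹) × 0.00047)
  delta = 0.002604 m
Convert: delta = 0.002604 m = 2.604 mm
Final answer: delta = 2.604 mm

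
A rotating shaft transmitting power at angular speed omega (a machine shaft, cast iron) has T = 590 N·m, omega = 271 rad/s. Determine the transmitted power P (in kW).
Model: a rotating shaft transmitting power at angular speed omega, so P = T·omega.
Substitute:
  P = 590 × 271
  P = 159900 W
Convert: P = 159900 W = 159.9 kW
Final answer: P = 159.9 kW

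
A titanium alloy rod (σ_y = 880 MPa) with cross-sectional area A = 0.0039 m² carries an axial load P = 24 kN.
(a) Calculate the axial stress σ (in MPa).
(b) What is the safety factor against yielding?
(a) Axial stress σ = P/A. Convert P = 24 kN = 24000 N.
  σ = 24000 / 0.0039 = 6.154 × 10⁶ Pa = 6.154 MPa
(b) Safety factor SF = σ_y/σ = 880 / 6.154 = 143
Final answer: (a) σ = 6.154 MPa, (b) SF = 143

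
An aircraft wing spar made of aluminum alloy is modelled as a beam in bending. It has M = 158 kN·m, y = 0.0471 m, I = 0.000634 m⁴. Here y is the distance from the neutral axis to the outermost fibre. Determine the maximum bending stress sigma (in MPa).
Model: a beam in bending, so sigma = (M·y) / I.
Convert to SI units:
  M = 158 kN·m = 158000 N·m
Substitute:
  sigma = (158000 × 0.0471) / 0.000634
  sigma = 1.174 × 10⁷ Pa
Convert: sigma = 1.174 × 10⁷ Pa = 11.74 MPa
Final answer: sigma = 11.74 MPa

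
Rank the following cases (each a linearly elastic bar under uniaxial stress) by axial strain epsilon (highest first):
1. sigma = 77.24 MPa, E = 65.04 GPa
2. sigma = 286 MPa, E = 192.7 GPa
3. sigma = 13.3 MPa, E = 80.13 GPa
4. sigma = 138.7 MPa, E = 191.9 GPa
Model: a linearly elastic bar under uniaxial stress, so epsilon = sigma / E (SI units).
  Case 1: epsilon = (7.724 × 10⁷) / (6.504 × 10¹⁰) = 0.001188
  Case 2: epsilon = (2.86 × 10⁸) / (1.927 × 10¹¹) = 0.001484
  Case 3: epsilon = (1.33 × 10⁷) / (8.013 × 10¹⁰) = 0.000166
  Case 4: epsilon = (1.387 × 10⁸) / (1.919 × 10¹¹) = 0.0007228
Ordering: 0.001484 (case 2) > 0.001188 (case 1) > 0.0007228 (case 4) > 0.000166 (case 3)
Final answer: 2, 1, 4, 3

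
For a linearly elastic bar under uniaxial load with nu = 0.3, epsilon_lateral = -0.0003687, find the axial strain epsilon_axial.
Model: a linearly elastic bar under uniaxial load, so epsilon_lateral = -nu·epsilon_axial.
Solve for epsilon_axial: epsilon_axial = -epsilon_lateral / nu.
Substitute:
  epsilon_axial = -(-0.0003687) / 0.3
  epsilon_axial = 0.001229
Final answer: epsilon_axial = 0.001229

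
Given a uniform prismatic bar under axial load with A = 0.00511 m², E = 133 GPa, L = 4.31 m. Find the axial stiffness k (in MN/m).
Model: a uniform prismatic bar under axial load, so k = (A·E) / L.
Convert to SI units:
  E = 133 GPa = 1.33 × 10¹¹ Pa
Substitute:
  k = (0.00511 × (1.33 × 10¹¹)) / 4.31
  k = 1.577 × 10⁸ N/m
Convert: k = 1.577 × 10⁸ N/m = 157.7 MN/m
Final answer: k = 157.7 MN/m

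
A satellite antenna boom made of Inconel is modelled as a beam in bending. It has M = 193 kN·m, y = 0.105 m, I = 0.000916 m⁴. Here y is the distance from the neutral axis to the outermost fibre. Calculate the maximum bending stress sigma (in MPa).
Model: a beam in bending, so sigma = (M·y) / I.
Convert to SI units:
  M = 193 kN·m = 193000 N·m
Substitute:
  sigma = (193000 × 0.105) / 0.000916
  sigma = 2.212 × 10⁷ Pa
Convert: sigma = 2.212 × 10⁷ Pa = 22.12 MPa
Final answer: sigma = 22.12 MPa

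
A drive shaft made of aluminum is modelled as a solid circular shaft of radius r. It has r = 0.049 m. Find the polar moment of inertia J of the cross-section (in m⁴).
Model: a solid circular shaft of radius r, so J = (π·r^4) / 2.
Substitute:
  J = (π × 0.049^4) / 2
  J = 9.055 × 10⁻⁶ m⁴
Final answer: J = 9.055 × 10⁻⁶ m⁴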